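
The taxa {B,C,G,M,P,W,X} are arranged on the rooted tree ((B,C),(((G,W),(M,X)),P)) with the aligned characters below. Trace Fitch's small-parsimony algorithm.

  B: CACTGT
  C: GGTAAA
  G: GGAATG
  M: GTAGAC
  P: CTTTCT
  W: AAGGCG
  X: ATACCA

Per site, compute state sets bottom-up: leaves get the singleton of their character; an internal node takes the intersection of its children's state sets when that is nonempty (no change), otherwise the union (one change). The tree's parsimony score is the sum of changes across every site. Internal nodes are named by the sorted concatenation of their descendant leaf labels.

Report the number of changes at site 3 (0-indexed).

BC@0: {C} ∪ {G} = {C,G} (union, +1)
GW@0: {G} ∪ {A} = {A,G} (union, +1)
MX@0: {G} ∪ {A} = {A,G} (union, +1)
GMWX@0: {A,G} ∩ {A,G} = {A,G} (intersection, +0)
GMPWX@0: {A,G} ∪ {C} = {A,C,G} (union, +1)
BCGMPWX@0: {C,G} ∩ {A,C,G} = {C,G} (intersection, +0)
BC@1: {A} ∪ {G} = {A,G} (union, +1)
GW@1: {G} ∪ {A} = {A,G} (union, +1)
MX@1: {T} ∩ {T} = {T} (intersection, +0)
GMWX@1: {A,G} ∪ {T} = {A,G,T} (union, +1)
GMPWX@1: {A,G,T} ∩ {T} = {T} (intersection, +0)
BCGMPWX@1: {A,G} ∪ {T} = {A,G,T} (union, +1)
BC@2: {C} ∪ {T} = {C,T} (union, +1)
GW@2: {A} ∪ {G} = {A,G} (union, +1)
MX@2: {A} ∩ {A} = {A} (intersection, +0)
GMWX@2: {A,G} ∩ {A} = {A} (intersection, +0)
GMPWX@2: {A} ∪ {T} = {A,T} (union, +1)
BCGMPWX@2: {C,T} ∩ {A,T} = {T} (intersection, +0)
BC@3: {T} ∪ {A} = {A,T} (union, +1)
GW@3: {A} ∪ {G} = {A,G} (union, +1)
MX@3: {G} ∪ {C} = {C,G} (union, +1)
GMWX@3: {A,G} ∩ {C,G} = {G} (intersection, +0)
GMPWX@3: {G} ∪ {T} = {G,T} (union, +1)
BCGMPWX@3: {A,T} ∩ {G,T} = {T} (intersection, +0)
BC@4: {G} ∪ {A} = {A,G} (union, +1)
GW@4: {T} ∪ {C} = {C,T} (union, +1)
MX@4: {A} ∪ {C} = {A,C} (union, +1)
GMWX@4: {C,T} ∩ {A,C} = {C} (intersection, +0)
GMPWX@4: {C} ∩ {C} = {C} (intersection, +0)
BCGMPWX@4: {A,G} ∪ {C} = {A,C,G} (union, +1)
BC@5: {T} ∪ {A} = {A,T} (union, +1)
GW@5: {G} ∩ {G} = {G} (intersection, +0)
MX@5: {C} ∪ {A} = {A,C} (union, +1)
GMWX@5: {G} ∪ {A,C} = {A,C,G} (union, +1)
GMPWX@5: {A,C,G} ∪ {T} = {A,C,G,T} (union, +1)
BCGMPWX@5: {A,T} ∩ {A,C,G,T} = {A,T} (intersection, +0)
per-site changes: [4, 4, 3, 4, 4, 4]; total = 23

4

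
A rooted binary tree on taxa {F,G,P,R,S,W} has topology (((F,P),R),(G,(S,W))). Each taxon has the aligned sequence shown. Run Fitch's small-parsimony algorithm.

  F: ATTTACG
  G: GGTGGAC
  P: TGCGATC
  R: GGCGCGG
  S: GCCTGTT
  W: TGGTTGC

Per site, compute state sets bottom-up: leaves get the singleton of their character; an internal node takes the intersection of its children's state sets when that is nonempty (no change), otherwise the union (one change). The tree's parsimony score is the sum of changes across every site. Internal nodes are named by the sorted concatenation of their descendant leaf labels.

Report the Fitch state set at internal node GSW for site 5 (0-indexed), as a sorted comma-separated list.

FP@0: {A} ∪ {T} = {A,T} (union, +1)
FPR@0: {A,T} ∪ {G} = {A,G,T} (union, +1)
SW@0: {G} ∪ {T} = {G,T} (union, +1)
GSW@0: {G} ∩ {G,T} = {G} (intersection, +0)
FGPRSW@0: {A,G,T} ∩ {G} = {G} (intersection, +0)
FP@1: {T} ∪ {G} = {G,T} (union, +1)
FPR@1: {G,T} ∩ {G} = {G} (intersection, +0)
SW@1: {C} ∪ {G} = {C,G} (union, +1)
GSW@1: {G} ∩ {C,G} = {G} (intersection, +0)
FGPRSW@1: {G} ∩ {G} = {G} (intersection, +0)
FP@2: {T} ∪ {C} = {C,T} (union, +1)
FPR@2: {C,T} ∩ {C} = {C} (intersection, +0)
SW@2: {C} ∪ {G} = {C,G} (union, +1)
GSW@2: {T} ∪ {C,G} = {C,G,T} (union, +1)
FGPRSW@2: {C} ∩ {C,G,T} = {C} (intersection, +0)
FP@3: {T} ∪ {G} = {G,T} (union, +1)
FPR@3: {G,T} ∩ {G} = {G} (intersection, +0)
SW@3: {T} ∩ {T} = {T} (intersection, +0)
GSW@3: {G} ∪ {T} = {G,T} (union, +1)
FGPRSW@3: {G} ∩ {G,T} = {G} (intersection, +0)
FP@4: {A} ∩ {A} = {A} (intersection, +0)
FPR@4: {A} ∪ {C} = {A,C} (union, +1)
SW@4: {G} ∪ {T} = {G,T} (union, +1)
GSW@4: {G} ∩ {G,T} = {G} (intersection, +0)
FGPRSW@4: {A,C} ∪ {G} = {A,C,G} (union, +1)
FP@5: {C} ∪ {T} = {C,T} (union, +1)
FPR@5: {C,T} ∪ {G} = {C,G,T} (union, +1)
SW@5: {T} ∪ {G} = {G,T} (union, +1)
GSW@5: {A} ∪ {G,T} = {A,G,T} (union, +1)
FGPRSW@5: {C,G,T} ∩ {A,G,T} = {G,T} (intersection, +0)
FP@6: {G} ∪ {C} = {C,G} (union, +1)
FPR@6: {C,G} ∩ {G} = {G} (intersection, +0)
SW@6: {T} ∪ {C} = {C,T} (union, +1)
GSW@6: {C} ∩ {C,T} = {C} (intersection, +0)
FGPRSW@6: {G} ∪ {C} = {C,G} (union, +1)
per-site changes: [3, 2, 3, 2, 3, 4, 3]; total = 20

A,G,T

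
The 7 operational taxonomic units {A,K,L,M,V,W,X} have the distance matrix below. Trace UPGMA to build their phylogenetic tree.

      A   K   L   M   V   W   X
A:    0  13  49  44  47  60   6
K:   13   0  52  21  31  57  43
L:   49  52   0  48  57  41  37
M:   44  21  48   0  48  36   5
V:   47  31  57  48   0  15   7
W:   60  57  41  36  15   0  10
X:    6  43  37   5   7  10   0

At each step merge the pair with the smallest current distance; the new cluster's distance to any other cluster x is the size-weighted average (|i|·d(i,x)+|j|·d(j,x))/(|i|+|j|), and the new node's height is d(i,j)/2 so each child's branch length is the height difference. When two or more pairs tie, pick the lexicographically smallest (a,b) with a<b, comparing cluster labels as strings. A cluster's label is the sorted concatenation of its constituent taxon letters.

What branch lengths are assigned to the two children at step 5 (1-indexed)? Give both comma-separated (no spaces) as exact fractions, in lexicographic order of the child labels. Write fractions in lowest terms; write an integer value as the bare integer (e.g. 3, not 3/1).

205/16,107/16

step 1: merge (M,X) at d=5; branch lengths M→5/2, X→5/2; new cluster MX
  updated: d(A,MX)=25, d(K,MX)=32, d(L,MX)=85/2, d(MX,V)=55/2, d(MX,W)=23
step 2: merge (A,K) at d=13; branch lengths A→13/2, K→13/2; new cluster AK
  updated: d(AK,L)=101/2, d(AK,MX)=57/2, d(AK,V)=39, d(AK,W)=117/2
step 3: merge (V,W) at d=15; branch lengths V→15/2, W→15/2; new cluster VW
  updated: d(AK,VW)=195/4, d(L,VW)=49, d(MX,VW)=101/4
step 4: merge (MX,VW) at d=101/4; branch lengths MX→81/8, VW→41/8; new cluster MVWX
  updated: d(AK,MVWX)=309/8, d(L,MVWX)=183/4
step 5: merge (AK,MVWX) at d=309/8; branch lengths AK→205/16, MVWX→107/16; new cluster AKMVWX
  updated: d(AKMVWX,L)=142/3
step 6: merge (AKMVWX,L) at d=142/3; branch lengths AKMVWX→209/48, L→71/3; new cluster AKLMVWX
final tree: (((A:13/2,K:13/2):205/16,((M:5/2,X:5/2):81/8,(V:15/2,W:15/2):41/8):107/16):209/48,L:71/3)
total length: 4597/48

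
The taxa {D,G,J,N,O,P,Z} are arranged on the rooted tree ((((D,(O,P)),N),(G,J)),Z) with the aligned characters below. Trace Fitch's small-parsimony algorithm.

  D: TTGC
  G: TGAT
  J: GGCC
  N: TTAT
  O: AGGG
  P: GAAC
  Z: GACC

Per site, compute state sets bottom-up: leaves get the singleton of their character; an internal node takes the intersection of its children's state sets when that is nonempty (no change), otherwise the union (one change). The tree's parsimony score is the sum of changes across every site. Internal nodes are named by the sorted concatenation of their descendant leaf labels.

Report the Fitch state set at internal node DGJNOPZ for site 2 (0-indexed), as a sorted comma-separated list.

A,C

OP@0: {A} ∪ {G} = {A,G} (union, +1)
DOP@0: {T} ∪ {A,G} = {A,G,T} (union, +1)
DNOP@0: {A,G,T} ∩ {T} = {T} (intersection, +0)
GJ@0: {T} ∪ {G} = {G,T} (union, +1)
DGJNOP@0: {T} ∩ {G,T} = {T} (intersection, +0)
DGJNOPZ@0: {T} ∪ {G} = {G,T} (union, +1)
OP@1: {G} ∪ {A} = {A,G} (union, +1)
DOP@1: {T} ∪ {A,G} = {A,G,T} (union, +1)
DNOP@1: {A,G,T} ∩ {T} = {T} (intersection, +0)
GJ@1: {G} ∩ {G} = {G} (intersection, +0)
DGJNOP@1: {T} ∪ {G} = {G,T} (union, +1)
DGJNOPZ@1: {G,T} ∪ {A} = {A,G,T} (union, +1)
OP@2: {G} ∪ {A} = {A,G} (union, +1)
DOP@2: {G} ∩ {A,G} = {G} (intersection, +0)
DNOP@2: {G} ∪ {A} = {A,G} (union, +1)
GJ@2: {A} ∪ {C} = {A,C} (union, +1)
DGJNOP@2: {A,G} ∩ {A,C} = {A} (intersection, +0)
DGJNOPZ@2: {A} ∪ {C} = {A,C} (union, +1)
OP@3: {G} ∪ {C} = {C,G} (union, +1)
DOP@3: {C} ∩ {C,G} = {C} (intersection, +0)
DNOP@3: {C} ∪ {T} = {C,T} (union, +1)
GJ@3: {T} ∪ {C} = {C,T} (union, +1)
DGJNOP@3: {C,T} ∩ {C,T} = {C,T} (intersection, +0)
DGJNOPZ@3: {C,T} ∩ {C} = {C} (intersection, +0)
per-site changes: [4, 4, 4, 3]; total = 15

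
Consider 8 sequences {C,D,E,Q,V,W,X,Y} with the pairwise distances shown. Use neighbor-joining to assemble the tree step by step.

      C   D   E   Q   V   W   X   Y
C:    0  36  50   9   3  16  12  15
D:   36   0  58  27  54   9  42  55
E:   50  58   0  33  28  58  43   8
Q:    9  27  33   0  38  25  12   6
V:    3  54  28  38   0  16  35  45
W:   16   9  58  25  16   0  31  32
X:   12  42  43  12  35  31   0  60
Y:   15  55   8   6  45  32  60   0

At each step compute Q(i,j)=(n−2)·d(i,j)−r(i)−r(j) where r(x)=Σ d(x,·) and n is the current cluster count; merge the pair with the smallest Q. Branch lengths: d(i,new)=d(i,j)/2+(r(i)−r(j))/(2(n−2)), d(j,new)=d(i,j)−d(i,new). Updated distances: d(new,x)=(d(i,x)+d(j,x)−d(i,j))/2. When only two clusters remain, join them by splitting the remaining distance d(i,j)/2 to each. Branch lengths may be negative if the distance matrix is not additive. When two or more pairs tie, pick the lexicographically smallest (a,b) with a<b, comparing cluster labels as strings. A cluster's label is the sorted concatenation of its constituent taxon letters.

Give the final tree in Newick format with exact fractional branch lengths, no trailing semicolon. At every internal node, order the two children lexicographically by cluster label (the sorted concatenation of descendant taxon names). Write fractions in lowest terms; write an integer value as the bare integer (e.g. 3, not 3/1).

((((C:-53/8,V:77/8):129/16,X:223/16):1,(D:51/4,W:-15/4):65/4):63/16,((E:35/4,Y:-3/4):439/24,Q:-67/24):63/16)

1. join E+Y (d=8, Q=-451) ⇒ EY; edges |E|=35/4, |Y|=-3/4
  updated: d(C,EY)=57/2, d(D,EY)=105/2, d(EY,Q)=31/2, d(EY,V)=65/2, d(EY,W)=41, d(EY,X)=95/2
2. join D+W (d=9, Q=-627/2) ⇒ DW; edges |D|=51/4, |W|=-15/4
  updated: d(C,DW)=43/2, d(DW,EY)=169/4, d(DW,Q)=43/2, d(DW,V)=61/2, d(DW,X)=32
3. join C+V (d=3, Q=-201) ⇒ CV; edges |C|=-53/8, |V|=77/8
  updated: d(CV,DW)=49/2, d(CV,EY)=29, d(CV,Q)=22, d(CV,X)=22
4. join EY+Q (d=31/2, Q=-635/4) ⇒ EQY; edges |EY|=439/24, |Q|=-67/24
  updated: d(CV,EQY)=71/4, d(DW,EQY)=193/8, d(EQY,X)=22
5. join CV+X (d=22, Q=-385/4) ⇒ CVX; edges |CV|=129/16, |X|=223/16
  updated: d(CVX,DW)=69/4, d(CVX,EQY)=71/8
6. join CVX+DW (d=69/4, Q=-201/4) ⇒ CDVWX; edges |CVX|=1, |DW|=65/4
  updated: d(CDVWX,EQY)=63/8
7. join CDVWX+EQY (d=63/8) ⇒ CDEQVWXY; edges |CDVWX|=63/16, |EQY|=63/16
final tree: ((((C:-53/8,V:77/8):129/16,X:223/16):1,(D:51/4,W:-15/4):65/4):63/16,((E:35/4,Y:-3/4):439/24,Q:-67/24):63/16)
total length: 661/8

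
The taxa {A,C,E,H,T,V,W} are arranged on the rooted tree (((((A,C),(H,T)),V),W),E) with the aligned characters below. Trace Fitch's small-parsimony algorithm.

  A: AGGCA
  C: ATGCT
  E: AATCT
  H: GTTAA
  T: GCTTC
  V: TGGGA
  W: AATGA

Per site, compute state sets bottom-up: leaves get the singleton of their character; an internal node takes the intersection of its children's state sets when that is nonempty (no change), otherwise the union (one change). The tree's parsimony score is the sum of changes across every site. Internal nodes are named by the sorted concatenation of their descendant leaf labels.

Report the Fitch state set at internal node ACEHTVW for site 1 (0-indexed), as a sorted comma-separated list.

A

site 0, node AC: A={A} ∩ C={A} → {A} (+0)
site 0, node HT: H={G} ∩ T={G} → {G} (+0)
site 0, node ACHT: AC={A} ∪ HT={G} → {A,G} (+1)
site 0, node ACHTV: ACHT={A,G} ∪ V={T} → {A,G,T} (+1)
site 0, node ACHTVW: ACHTV={A,G,T} ∩ W={A} → {A} (+0)
site 0, node ACEHTVW: ACHTVW={A} ∩ E={A} → {A} (+0)
site 1, node AC: A={G} ∪ C={T} → {G,T} (+1)
site 1, node HT: H={T} ∪ T={C} → {C,T} (+1)
site 1, node ACHT: AC={G,T} ∩ HT={C,T} → {T} (+0)
site 1, node ACHTV: ACHT={T} ∪ V={G} → {G,T} (+1)
site 1, node ACHTVW: ACHTV={G,T} ∪ W={A} → {A,G,T} (+1)
site 1, node ACEHTVW: ACHTVW={A,G,T} ∩ E={A} → {A} (+0)
site 2, node AC: A={G} ∩ C={G} → {G} (+0)
site 2, node HT: H={T} ∩ T={T} → {T} (+0)
site 2, node ACHT: AC={G} ∪ HT={T} → {G,T} (+1)
site 2, node ACHTV: ACHT={G,T} ∩ V={G} → {G} (+0)
site 2, node ACHTVW: ACHTV={G} ∪ W={T} → {G,T} (+1)
site 2, node ACEHTVW: ACHTVW={G,T} ∩ E={T} → {T} (+0)
site 3, node AC: A={C} ∩ C={C} → {C} (+0)
site 3, node HT: H={A} ∪ T={T} → {A,T} (+1)
site 3, node ACHT: AC={C} ∪ HT={A,T} → {A,C,T} (+1)
site 3, node ACHTV: ACHT={A,C,T} ∪ V={G} → {A,C,G,T} (+1)
site 3, node ACHTVW: ACHTV={A,C,G,T} ∩ W={G} → {G} (+0)
site 3, node ACEHTVW: ACHTVW={G} ∪ E={C} → {C,G} (+1)
site 4, node AC: A={A} ∪ C={T} → {A,T} (+1)
site 4, node HT: H={A} ∪ T={C} → {A,C} (+1)
site 4, node ACHT: AC={A,T} ∩ HT={A,C} → {A} (+0)
site 4, node ACHTV: ACHT={A} ∩ V={A} → {A} (+0)
site 4, node ACHTVW: ACHTV={A} ∩ W={A} → {A} (+0)
site 4, node ACEHTVW: ACHTVW={A} ∪ E={T} → {A,T} (+1)
per-site changes: [2, 4, 2, 4, 3]; total = 15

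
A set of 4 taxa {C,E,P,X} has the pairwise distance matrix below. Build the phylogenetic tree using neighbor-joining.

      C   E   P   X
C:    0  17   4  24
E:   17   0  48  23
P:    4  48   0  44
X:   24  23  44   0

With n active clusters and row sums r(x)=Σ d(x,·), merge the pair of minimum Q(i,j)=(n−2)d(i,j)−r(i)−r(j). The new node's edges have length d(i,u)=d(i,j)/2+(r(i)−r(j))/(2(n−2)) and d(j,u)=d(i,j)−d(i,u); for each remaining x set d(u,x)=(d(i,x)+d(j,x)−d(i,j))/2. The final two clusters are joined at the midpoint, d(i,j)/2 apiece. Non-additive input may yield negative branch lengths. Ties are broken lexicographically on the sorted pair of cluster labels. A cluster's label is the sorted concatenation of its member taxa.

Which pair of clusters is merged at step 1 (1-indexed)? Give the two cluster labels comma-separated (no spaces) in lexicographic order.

C,P

1. join C+P (d=4, Q=-133) ⇒ CP; edges |C|=-43/4, |P|=59/4
  updated: d(CP,E)=61/2, d(CP,X)=32
2. join CP+E (d=61/2, Q=-171/2) ⇒ CEP; edges |CP|=79/4, |E|=43/4
  updated: d(CEP,X)=49/4
3. join CEP+X (d=49/4) ⇒ CEPX; edges |CEP|=49/8, |X|=49/8
final tree: (((C:-43/4,P:59/4):79/4,E:43/4):49/8,X:49/8)
total length: 187/4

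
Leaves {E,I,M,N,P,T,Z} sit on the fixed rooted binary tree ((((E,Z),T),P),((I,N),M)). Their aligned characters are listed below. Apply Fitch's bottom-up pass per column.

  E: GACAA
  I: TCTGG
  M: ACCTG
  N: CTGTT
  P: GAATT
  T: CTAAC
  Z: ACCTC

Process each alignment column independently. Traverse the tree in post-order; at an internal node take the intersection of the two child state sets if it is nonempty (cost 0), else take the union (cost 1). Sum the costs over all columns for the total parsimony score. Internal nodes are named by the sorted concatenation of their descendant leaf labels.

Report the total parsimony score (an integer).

EZ@0: {G} ∪ {A} = {A,G} (union, +1)
ETZ@0: {A,G} ∪ {C} = {A,C,G} (union, +1)
EPTZ@0: {A,C,G} ∩ {G} = {G} (intersection, +0)
IN@0: {T} ∪ {C} = {C,T} (union, +1)
IMN@0: {C,T} ∪ {A} = {A,C,T} (union, +1)
EIMNPTZ@0: {G} ∪ {A,C,T} = {A,C,G,T} (union, +1)
EZ@1: {A} ∪ {C} = {A,C} (union, +1)
ETZ@1: {A,C} ∪ {T} = {A,C,T} (union, +1)
EPTZ@1: {A,C,T} ∩ {A} = {A} (intersection, +0)
IN@1: {C} ∪ {T} = {C,T} (union, +1)
IMN@1: {C,T} ∩ {C} = {C} (intersection, +0)
EIMNPTZ@1: {A} ∪ {C} = {A,C} (union, +1)
EZ@2: {C} ∩ {C} = {C} (intersection, +0)
ETZ@2: {C} ∪ {A} = {A,C} (union, +1)
EPTZ@2: {A,C} ∩ {A} = {A} (intersection, +0)
IN@2: {T} ∪ {G} = {G,T} (union, +1)
IMN@2: {G,T} ∪ {C} = {C,G,T} (union, +1)
EIMNPTZ@2: {A} ∪ {C,G,T} = {A,C,G,T} (union, +1)
EZ@3: {A} ∪ {T} = {A,T} (union, +1)
ETZ@3: {A,T} ∩ {A} = {A} (intersection, +0)
EPTZ@3: {A} ∪ {T} = {A,T} (union, +1)
IN@3: {G} ∪ {T} = {G,T} (union, +1)
IMN@3: {G,T} ∩ {T} = {T} (intersection, +0)
EIMNPTZ@3: {A,T} ∩ {T} = {T} (intersection, +0)
EZ@4: {A} ∪ {C} = {A,C} (union, +1)
ETZ@4: {A,C} ∩ {C} = {C} (intersection, +0)
EPTZ@4: {C} ∪ {T} = {C,T} (union, +1)
IN@4: {G} ∪ {T} = {G,T} (union, +1)
IMN@4: {G,T} ∩ {G} = {G} (intersection, +0)
EIMNPTZ@4: {C,T} ∪ {G} = {C,G,T} (union, +1)
per-site changes: [5, 4, 4, 3, 4]; total = 20

20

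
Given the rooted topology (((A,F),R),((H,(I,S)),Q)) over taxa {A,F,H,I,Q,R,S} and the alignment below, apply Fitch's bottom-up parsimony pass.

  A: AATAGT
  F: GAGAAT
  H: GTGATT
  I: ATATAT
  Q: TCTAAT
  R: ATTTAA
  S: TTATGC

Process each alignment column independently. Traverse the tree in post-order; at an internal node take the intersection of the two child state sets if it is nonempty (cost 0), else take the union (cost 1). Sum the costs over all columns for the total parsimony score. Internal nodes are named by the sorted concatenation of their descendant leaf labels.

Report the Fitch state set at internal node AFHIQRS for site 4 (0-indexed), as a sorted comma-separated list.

A

[col 0] AF: children A:{A}, F:{G} ∪→ {A,G}; cost 1
[col 0] AFR: children AF:{A,G}, R:{A} ∩→ {A}; cost 0
[col 0] IS: children I:{A}, S:{T} ∪→ {A,T}; cost 1
[col 0] HIS: children H:{G}, IS:{A,T} ∪→ {A,G,T}; cost 1
[col 0] HIQS: children HIS:{A,G,T}, Q:{T} ∩→ {T}; cost 0
[col 0] AFHIQRS: children AFR:{A}, HIQS:{T} ∪→ {A,T}; cost 1
[col 1] AF: children A:{A}, F:{A} ∩→ {A}; cost 0
[col 1] AFR: children AF:{A}, R:{T} ∪→ {A,T}; cost 1
[col 1] IS: children I:{T}, S:{T} ∩→ {T}; cost 0
[col 1] HIS: children H:{T}, IS:{T} ∩→ {T}; cost 0
[col 1] HIQS: children HIS:{T}, Q:{C} ∪→ {C,T}; cost 1
[col 1] AFHIQRS: children AFR:{A,T}, HIQS:{C,T} ∩→ {T}; cost 0
[col 2] AF: children A:{T}, F:{G} ∪→ {G,T}; cost 1
[col 2] AFR: children AF:{G,T}, R:{T} ∩→ {T}; cost 0
[col 2] IS: children I:{A}, S:{A} ∩→ {A}; cost 0
[col 2] HIS: children H:{G}, IS:{A} ∪→ {A,G}; cost 1
[col 2] HIQS: children HIS:{A,G}, Q:{T} ∪→ {A,G,T}; cost 1
[col 2] AFHIQRS: children AFR:{T}, HIQS:{A,G,T} ∩→ {T}; cost 0
[col 3] AF: children A:{A}, F:{A} ∩→ {A}; cost 0
[col 3] AFR: children AF:{A}, R:{T} ∪→ {A,T}; cost 1
[col 3] IS: children I:{T}, S:{T} ∩→ {T}; cost 0
[col 3] HIS: children H:{A}, IS:{T} ∪→ {A,T}; cost 1
[col 3] HIQS: children HIS:{A,T}, Q:{A} ∩→ {A}; cost 0
[col 3] AFHIQRS: children AFR:{A,T}, HIQS:{A} ∩→ {A}; cost 0
[col 4] AF: children A:{G}, F:{A} ∪→ {A,G}; cost 1
[col 4] AFR: children AF:{A,G}, R:{A} ∩→ {A}; cost 0
[col 4] IS: children I:{A}, S:{G} ∪→ {A,G}; cost 1
[col 4] HIS: children H:{T}, IS:{A,G} ∪→ {A,G,T}; cost 1
[col 4] HIQS: children HIS:{A,G,T}, Q:{A} ∩→ {A}; cost 0
[col 4] AFHIQRS: children AFR:{A}, HIQS:{A} ∩→ {A}; cost 0
[col 5] AF: children A:{T}, F:{T} ∩→ {T}; cost 0
[col 5] AFR: children AF:{T}, R:{A} ∪→ {A,T}; cost 1
[col 5] IS: children I:{T}, S:{C} ∪→ {C,T}; cost 1
[col 5] HIS: children H:{T}, IS:{C,T} ∩→ {T}; cost 0
[col 5] HIQS: children HIS:{T}, Q:{T} ∩→ {T}; cost 0
[col 5] AFHIQRS: children AFR:{A,T}, HIQS:{T} ∩→ {T}; cost 0
per-site changes: [4, 2, 3, 2, 3, 2]; total = 16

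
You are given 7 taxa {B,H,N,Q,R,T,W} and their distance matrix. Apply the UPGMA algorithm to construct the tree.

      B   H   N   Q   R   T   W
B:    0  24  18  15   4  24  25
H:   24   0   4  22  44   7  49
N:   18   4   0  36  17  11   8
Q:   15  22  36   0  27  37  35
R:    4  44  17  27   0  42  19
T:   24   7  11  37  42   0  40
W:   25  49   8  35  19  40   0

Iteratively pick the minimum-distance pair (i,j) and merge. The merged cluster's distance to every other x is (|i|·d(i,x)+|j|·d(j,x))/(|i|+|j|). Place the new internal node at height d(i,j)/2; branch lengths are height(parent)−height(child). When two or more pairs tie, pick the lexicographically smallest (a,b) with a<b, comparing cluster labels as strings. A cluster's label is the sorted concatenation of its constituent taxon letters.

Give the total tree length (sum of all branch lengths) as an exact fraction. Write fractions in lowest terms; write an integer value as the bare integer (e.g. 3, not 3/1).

249/4

step 1: merge (B,R) at d=4; branch lengths B→2, R→2; new cluster BR
  updated: d(BR,H)=34, d(BR,N)=35/2, d(BR,Q)=21, d(BR,T)=33, d(BR,W)=22
step 2: merge (H,N) at d=4; branch lengths H→2, N→2; new cluster HN
  updated: d(BR,HN)=103/4, d(HN,Q)=29, d(HN,T)=9, d(HN,W)=57/2
step 3: merge (HN,T) at d=9; branch lengths HN→5/2, T→9/2; new cluster HNT
  updated: d(BR,HNT)=169/6, d(HNT,Q)=95/3, d(HNT,W)=97/3
step 4: merge (BR,Q) at d=21; branch lengths BR→17/2, Q→21/2; new cluster BQR
  updated: d(BQR,HNT)=88/3, d(BQR,W)=79/3
step 5: merge (BQR,W) at d=79/3; branch lengths BQR→8/3, W→79/6; new cluster BQRW
  updated: d(BQRW,HNT)=361/12
step 6: merge (BQRW,HNT) at d=361/12; branch lengths BQRW→15/8, HNT→253/24; new cluster BHNQRTW
final tree: ((((B:2,R:2):17/2,Q:21/2):8/3,W:79/6):15/8,((H:2,N:2):5/2,T:9/2):253/24)
total length: 249/4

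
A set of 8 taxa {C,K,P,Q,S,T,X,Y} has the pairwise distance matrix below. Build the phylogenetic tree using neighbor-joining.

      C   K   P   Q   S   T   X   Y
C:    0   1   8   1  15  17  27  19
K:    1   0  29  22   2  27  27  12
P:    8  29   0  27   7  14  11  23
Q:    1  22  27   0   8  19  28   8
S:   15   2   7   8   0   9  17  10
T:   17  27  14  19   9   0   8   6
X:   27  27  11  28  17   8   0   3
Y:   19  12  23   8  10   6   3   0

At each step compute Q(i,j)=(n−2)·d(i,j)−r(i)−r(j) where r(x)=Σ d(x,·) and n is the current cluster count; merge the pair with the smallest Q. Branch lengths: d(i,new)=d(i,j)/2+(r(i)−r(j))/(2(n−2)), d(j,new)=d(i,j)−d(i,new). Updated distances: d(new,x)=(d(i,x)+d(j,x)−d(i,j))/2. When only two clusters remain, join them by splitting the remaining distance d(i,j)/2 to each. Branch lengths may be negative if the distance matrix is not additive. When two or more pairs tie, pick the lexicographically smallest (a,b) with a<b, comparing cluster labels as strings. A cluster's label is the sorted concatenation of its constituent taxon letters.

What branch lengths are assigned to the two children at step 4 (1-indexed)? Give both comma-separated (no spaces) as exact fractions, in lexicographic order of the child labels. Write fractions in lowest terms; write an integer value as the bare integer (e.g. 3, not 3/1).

step 1: merge (C,K) at d=1, Q=-202; branch lengths C→-13/6, K→19/6; new cluster CK
  updated: d(CK,P)=18, d(CK,Q)=11, d(CK,S)=8, d(CK,T)=43/2, d(CK,X)=53/2, d(CK,Y)=15
step 2: merge (CK,Q) at d=11, Q=-146; branch lengths CK→27/5, Q→28/5; new cluster CKQ
  updated: d(CKQ,P)=17, d(CKQ,S)=5/2, d(CKQ,T)=59/4, d(CKQ,X)=87/4, d(CKQ,Y)=6
step 3: merge (CKQ,S) at d=5/2, Q=-195/2; branch lengths CKQ→53/16, S→-13/16; new cluster CKQS
  updated: d(CKQS,P)=43/4, d(CKQS,T)=85/8, d(CKQS,X)=145/8, d(CKQS,Y)=27/4
step 4: merge (CKQS,P) at d=43/4, Q=-291/4; branch lengths CKQS→79/24, P→179/24; new cluster CKPQS
  updated: d(CKPQS,T)=111/16, d(CKPQS,X)=147/16, d(CKPQS,Y)=19/2
step 5: merge (CKPQS,T) at d=111/16, Q=-523/16; branch lengths CKPQS→297/64, T→147/64; new cluster CKPQST
  updated: d(CKPQST,X)=41/8, d(CKPQST,Y)=137/32
step 6: merge (CKPQST,X) at d=41/8, Q=-397/32; branch lengths CKPQST→205/64, X→123/64; new cluster CKPQSTX
  updated: d(CKPQSTX,Y)=69/64
step 7: merge (CKPQSTX,Y) at d=69/64; branch lengths CKPQSTX→69/128, Y→69/128; new cluster CKPQSTXY
final tree: (((((((C:-13/6,K:19/6):27/5,Q:28/5):53/16,S:-13/16):79/24,P:179/24):297/64,T:147/64):205/64,X:123/64):69/128,Y:69/128)
total length: 2457/64

79/24,179/24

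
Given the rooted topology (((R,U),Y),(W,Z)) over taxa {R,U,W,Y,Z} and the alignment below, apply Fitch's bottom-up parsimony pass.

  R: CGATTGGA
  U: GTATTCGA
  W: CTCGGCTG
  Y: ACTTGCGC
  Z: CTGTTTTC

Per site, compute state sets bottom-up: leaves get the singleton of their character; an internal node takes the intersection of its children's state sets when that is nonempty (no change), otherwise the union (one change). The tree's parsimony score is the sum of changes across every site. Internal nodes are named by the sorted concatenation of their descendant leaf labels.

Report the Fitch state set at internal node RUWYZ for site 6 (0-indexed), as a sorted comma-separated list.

site 0, node RU: R={C} ∪ U={G} → {C,G} (+1)
site 0, node RUY: RU={C,G} ∪ Y={A} → {A,C,G} (+1)
site 0, node WZ: W={C} ∩ Z={C} → {C} (+0)
site 0, node RUWYZ: RUY={A,C,G} ∩ WZ={C} → {C} (+0)
site 1, node RU: R={G} ∪ U={T} → {G,T} (+1)
site 1, node RUY: RU={G,T} ∪ Y={C} → {C,G,T} (+1)
site 1, node WZ: W={T} ∩ Z={T} → {T} (+0)
site 1, node RUWYZ: RUY={C,G,T} ∩ WZ={T} → {T} (+0)
site 2, node RU: R={A} ∩ U={A} → {A} (+0)
site 2, node RUY: RU={A} ∪ Y={T} → {A,T} (+1)
site 2, node WZ: W={C} ∪ Z={G} → {C,G} (+1)
site 2, node RUWYZ: RUY={A,T} ∪ WZ={C,G} → {A,C,G,T} (+1)
site 3, node RU: R={T} ∩ U={T} → {T} (+0)
site 3, node RUY: RU={T} ∩ Y={T} → {T} (+0)
site 3, node WZ: W={G} ∪ Z={T} → {G,T} (+1)
site 3, node RUWYZ: RUY={T} ∩ WZ={G,T} → {T} (+0)
site 4, node RU: R={T} ∩ U={T} → {T} (+0)
site 4, node RUY: RU={T} ∪ Y={G} → {G,T} (+1)
site 4, node WZ: W={G} ∪ Z={T} → {G,T} (+1)
site 4, node RUWYZ: RUY={G,T} ∩ WZ={G,T} → {G,T} (+0)
site 5, node RU: R={G} ∪ U={C} → {C,G} (+1)
site 5, node RUY: RU={C,G} ∩ Y={C} → {C} (+0)
site 5, node WZ: W={C} ∪ Z={T} → {C,T} (+1)
site 5, node RUWYZ: RUY={C} ∩ WZ={C,T} → {C} (+0)
site 6, node RU: R={G} ∩ U={G} → {G} (+0)
site 6, node RUY: RU={G} ∩ Y={G} → {G} (+0)
site 6, node WZ: W={T} ∩ Z={T} → {T} (+0)
site 6, node RUWYZ: RUY={G} ∪ WZ={T} → {G,T} (+1)
site 7, node RU: R={A} ∩ U={A} → {A} (+0)
site 7, node RUY: RU={A} ∪ Y={C} → {A,C} (+1)
site 7, node WZ: W={G} ∪ Z={C} → {C,G} (+1)
site 7, node RUWYZ: RUY={A,C} ∩ WZ={C,G} → {C} (+0)
per-site changes: [2, 2, 3, 1, 2, 2, 1, 2]; total = 15

G,T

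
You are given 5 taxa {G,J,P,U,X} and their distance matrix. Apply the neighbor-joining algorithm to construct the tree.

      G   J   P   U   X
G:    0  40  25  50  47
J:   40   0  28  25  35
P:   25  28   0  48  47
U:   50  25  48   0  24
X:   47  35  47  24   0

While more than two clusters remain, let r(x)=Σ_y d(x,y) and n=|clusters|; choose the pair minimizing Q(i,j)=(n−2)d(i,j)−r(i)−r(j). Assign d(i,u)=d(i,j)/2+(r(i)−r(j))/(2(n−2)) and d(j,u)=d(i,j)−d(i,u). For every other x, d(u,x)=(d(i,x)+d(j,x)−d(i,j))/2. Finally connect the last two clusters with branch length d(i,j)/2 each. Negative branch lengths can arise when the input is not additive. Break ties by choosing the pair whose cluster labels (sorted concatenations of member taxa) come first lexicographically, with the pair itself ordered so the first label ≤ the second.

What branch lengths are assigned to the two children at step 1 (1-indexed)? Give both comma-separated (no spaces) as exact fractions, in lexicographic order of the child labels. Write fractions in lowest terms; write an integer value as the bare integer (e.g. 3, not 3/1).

89/6,61/6

1. join G+P (d=25, Q=-235) ⇒ GP; edges |G|=89/6, |P|=61/6
  updated: d(GP,J)=43/2, d(GP,U)=73/2, d(GP,X)=69/2
2. join GP+J (d=43/2, Q=-131) ⇒ GJP; edges |GP|=27/2, |J|=8
  updated: d(GJP,U)=20, d(GJP,X)=24
3. join GJP+U (d=20, Q=-68) ⇒ GJPU; edges |GJP|=10, |U|=10
  updated: d(GJPU,X)=14
4. join GJPU+X (d=14) ⇒ GJPUX; edges |GJPU|=7, |X|=7
final tree: ((((G:89/6,P:61/6):27/2,J:8):10,U:10):7,X:7)
total length: 161/2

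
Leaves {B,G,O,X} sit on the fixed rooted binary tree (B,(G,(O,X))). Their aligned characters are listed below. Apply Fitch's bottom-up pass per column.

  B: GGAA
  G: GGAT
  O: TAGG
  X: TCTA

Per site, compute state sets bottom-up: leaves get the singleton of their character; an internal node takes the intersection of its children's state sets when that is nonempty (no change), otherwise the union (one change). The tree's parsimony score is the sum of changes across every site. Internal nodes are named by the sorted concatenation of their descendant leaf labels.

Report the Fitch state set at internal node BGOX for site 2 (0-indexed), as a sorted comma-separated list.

[col 0] OX: children O:{T}, X:{T} ∩→ {T}; cost 0
[col 0] GOX: children G:{G}, OX:{T} ∪→ {G,T}; cost 1
[col 0] BGOX: children B:{G}, GOX:{G,T} ∩→ {G}; cost 0
[col 1] OX: children O:{A}, X:{C} ∪→ {A,C}; cost 1
[col 1] GOX: children G:{G}, OX:{A,C} ∪→ {A,C,G}; cost 1
[col 1] BGOX: children B:{G}, GOX:{A,C,G} ∩→ {G}; cost 0
[col 2] OX: children O:{G}, X:{T} ∪→ {G,T}; cost 1
[col 2] GOX: children G:{A}, OX:{G,T} ∪→ {A,G,T}; cost 1
[col 2] BGOX: children B:{A}, GOX:{A,G,T} ∩→ {A}; cost 0
[col 3] OX: children O:{G}, X:{A} ∪→ {A,G}; cost 1
[col 3] GOX: children G:{T}, OX:{A,G} ∪→ {A,G,T}; cost 1
[col 3] BGOX: children B:{A}, GOX:{A,G,T} ∩→ {A}; cost 0
per-site changes: [1, 2, 2, 2]; total = 7

A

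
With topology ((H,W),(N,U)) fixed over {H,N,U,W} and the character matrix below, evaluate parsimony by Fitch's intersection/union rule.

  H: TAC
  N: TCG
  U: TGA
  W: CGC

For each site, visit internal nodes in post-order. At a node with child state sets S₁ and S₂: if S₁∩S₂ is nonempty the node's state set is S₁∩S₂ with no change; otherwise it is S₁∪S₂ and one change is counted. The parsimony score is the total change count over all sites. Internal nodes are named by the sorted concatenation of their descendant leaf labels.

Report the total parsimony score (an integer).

site 0, node HW: H={T} ∪ W={C} → {C,T} (+1)
site 0, node NU: N={T} ∩ U={T} → {T} (+0)
site 0, node HNUW: HW={C,T} ∩ NU={T} → {T} (+0)
site 1, node HW: H={A} ∪ W={G} → {A,G} (+1)
site 1, node NU: N={C} ∪ U={G} → {C,G} (+1)
site 1, node HNUW: HW={A,G} ∩ NU={C,G} → {G} (+0)
site 2, node HW: H={C} ∩ W={C} → {C} (+0)
site 2, node NU: N={G} ∪ U={A} → {A,G} (+1)
site 2, node HNUW: HW={C} ∪ NU={A,G} → {A,C,G} (+1)
per-site changes: [1, 2, 2]; total = 5

5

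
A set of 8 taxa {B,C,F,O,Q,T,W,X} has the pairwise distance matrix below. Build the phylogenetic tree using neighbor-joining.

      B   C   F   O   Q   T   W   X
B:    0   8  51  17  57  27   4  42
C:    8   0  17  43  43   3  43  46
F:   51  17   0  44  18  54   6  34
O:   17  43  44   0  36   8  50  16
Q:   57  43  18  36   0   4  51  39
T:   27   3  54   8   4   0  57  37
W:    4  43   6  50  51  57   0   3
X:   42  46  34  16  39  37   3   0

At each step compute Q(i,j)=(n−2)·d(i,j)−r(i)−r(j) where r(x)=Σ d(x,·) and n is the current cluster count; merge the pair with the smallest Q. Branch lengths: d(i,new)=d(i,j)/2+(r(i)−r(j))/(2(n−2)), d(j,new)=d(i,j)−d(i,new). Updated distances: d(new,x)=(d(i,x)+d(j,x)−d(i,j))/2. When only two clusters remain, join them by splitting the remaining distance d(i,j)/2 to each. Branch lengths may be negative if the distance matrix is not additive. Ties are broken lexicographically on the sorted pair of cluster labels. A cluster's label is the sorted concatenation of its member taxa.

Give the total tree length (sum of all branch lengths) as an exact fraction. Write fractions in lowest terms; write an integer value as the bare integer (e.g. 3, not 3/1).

1295/16

step 1: merge (Q,T) at d=4, Q=-414; branch lengths Q→41/6, T→-17/6; new cluster QT
  updated: d(B,QT)=40, d(C,QT)=21, d(F,QT)=34, d(O,QT)=20, d(QT,W)=52, d(QT,X)=36
step 2: merge (W,X) at d=3, Q=-320; branch lengths W→-2/5, X→17/5; new cluster WX
  updated: d(B,WX)=43/2, d(C,WX)=43, d(F,WX)=37/2, d(O,WX)=63/2, d(QT,WX)=85/2
step 3: merge (F,WX) at d=37/2, Q=-495/2; branch lengths F→163/16, WX→133/16; new cluster FWX
  updated: d(B,FWX)=27, d(C,FWX)=83/4, d(FWX,O)=57/2, d(FWX,QT)=29
step 4: merge (B,C) at d=8, Q=-643/4; branch lengths B→31/8, C→33/8; new cluster BC
  updated: d(BC,FWX)=159/8, d(BC,O)=26, d(BC,QT)=53/2
step 5: merge (BC,FWX) at d=159/8, Q=-110; branch lengths BC→139/16, FWX→179/16; new cluster BCFWX
  updated: d(BCFWX,O)=277/16, d(BCFWX,QT)=285/16
step 6: merge (BCFWX,O) at d=277/16, Q=-441/8; branch lengths BCFWX→121/16, O→39/4; new cluster BCFOWX
  updated: d(BCFOWX,QT)=41/4
step 7: merge (BCFOWX,QT) at d=41/4; branch lengths BCFOWX→41/8, QT→41/8; new cluster BCFOQTWX
final tree: ((((B:31/8,C:33/8):139/16,(F:163/16,(W:-2/5,X:17/5):133/16):179/16):121/16,O:39/4):41/8,(Q:41/6,T:-17/6):41/8)
total length: 1295/16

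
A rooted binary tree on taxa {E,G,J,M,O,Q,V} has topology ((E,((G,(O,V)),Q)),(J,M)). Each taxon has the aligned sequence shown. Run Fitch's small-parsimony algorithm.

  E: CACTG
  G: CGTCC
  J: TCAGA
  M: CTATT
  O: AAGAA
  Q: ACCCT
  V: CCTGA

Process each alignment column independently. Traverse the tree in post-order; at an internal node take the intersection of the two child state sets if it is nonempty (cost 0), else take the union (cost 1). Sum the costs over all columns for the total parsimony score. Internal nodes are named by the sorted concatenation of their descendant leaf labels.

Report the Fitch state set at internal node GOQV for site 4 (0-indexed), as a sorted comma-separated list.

A,C,T

site 0, node OV: O={A} ∪ V={C} → {A,C} (+1)
site 0, node GOV: G={C} ∩ OV={A,C} → {C} (+0)
site 0, node GOQV: GOV={C} ∪ Q={A} → {A,C} (+1)
site 0, node EGOQV: E={C} ∩ GOQV={A,C} → {C} (+0)
site 0, node JM: J={T} ∪ M={C} → {C,T} (+1)
site 0, node EGJMOQV: EGOQV={C} ∩ JM={C,T} → {C} (+0)
site 1, node OV: O={A} ∪ V={C} → {A,C} (+1)
site 1, node GOV: G={G} ∪ OV={A,C} → {A,C,G} (+1)
site 1, node GOQV: GOV={A,C,G} ∩ Q={C} → {C} (+0)
site 1, node EGOQV: E={A} ∪ GOQV={C} → {A,C} (+1)
site 1, node JM: J={C} ∪ M={T} → {C,T} (+1)
site 1, node EGJMOQV: EGOQV={A,C} ∩ JM={C,T} → {C} (+0)
site 2, node OV: O={G} ∪ V={T} → {G,T} (+1)
site 2, node GOV: G={T} ∩ OV={G,T} → {T} (+0)
site 2, node GOQV: GOV={T} ∪ Q={C} → {C,T} (+1)
site 2, node EGOQV: E={C} ∩ GOQV={C,T} → {C} (+0)
site 2, node JM: J={A} ∩ M={A} → {A} (+0)
site 2, node EGJMOQV: EGOQV={C} ∪ JM={A} → {A,C} (+1)
site 3, node OV: O={A} ∪ V={G} → {A,G} (+1)
site 3, node GOV: G={C} ∪ OV={A,G} → {A,C,G} (+1)
site 3, node GOQV: GOV={A,C,G} ∩ Q={C} → {C} (+0)
site 3, node EGOQV: E={T} ∪ GOQV={C} → {C,T} (+1)
site 3, node JM: J={G} ∪ M={T} → {G,T} (+1)
site 3, node EGJMOQV: EGOQV={C,T} ∩ JM={G,T} → {T} (+0)
site 4, node OV: O={A} ∩ V={A} → {A} (+0)
site 4, node GOV: G={C} ∪ OV={A} → {A,C} (+1)
site 4, node GOQV: GOV={A,C} ∪ Q={T} → {A,C,T} (+1)
site 4, node EGOQV: E={G} ∪ GOQV={A,C,T} → {A,C,G,T} (+1)
site 4, node JM: J={A} ∪ M={T} → {A,T} (+1)
site 4, node EGJMOQV: EGOQV={A,C,G,T} ∩ JM={A,T} → {A,T} (+0)
per-site changes: [3, 4, 3, 4, 4]; total = 18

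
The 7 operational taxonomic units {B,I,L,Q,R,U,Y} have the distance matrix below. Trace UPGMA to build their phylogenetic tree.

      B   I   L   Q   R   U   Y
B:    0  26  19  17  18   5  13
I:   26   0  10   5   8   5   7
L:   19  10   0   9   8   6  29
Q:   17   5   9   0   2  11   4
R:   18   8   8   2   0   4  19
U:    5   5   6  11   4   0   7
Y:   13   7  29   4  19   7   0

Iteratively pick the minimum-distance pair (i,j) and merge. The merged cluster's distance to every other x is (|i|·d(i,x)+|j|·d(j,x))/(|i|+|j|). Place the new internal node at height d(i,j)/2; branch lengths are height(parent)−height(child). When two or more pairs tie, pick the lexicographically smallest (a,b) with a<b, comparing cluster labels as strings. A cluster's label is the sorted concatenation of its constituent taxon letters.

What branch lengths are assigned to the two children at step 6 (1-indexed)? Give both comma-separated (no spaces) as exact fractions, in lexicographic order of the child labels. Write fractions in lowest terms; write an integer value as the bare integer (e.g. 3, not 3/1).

iteration 1: select Q,R (d=2); attach at lengths (1, 1); label the merged cluster QR
  updated: d(B,QR)=35/2, d(I,QR)=13/2, d(L,QR)=17/2, d(QR,U)=15/2, d(QR,Y)=23/2
iteration 2: select B,U (d=5); attach at lengths (5/2, 5/2); label the merged cluster BU
  updated: d(BU,I)=31/2, d(BU,L)=25/2, d(BU,QR)=25/2, d(BU,Y)=10
iteration 3: select I,QR (d=13/2); attach at lengths (13/4, 9/4); label the merged cluster IQR
  updated: d(BU,IQR)=27/2, d(IQR,L)=9, d(IQR,Y)=10
iteration 4: select IQR,L (d=9); attach at lengths (5/4, 9/2); label the merged cluster ILQR
  updated: d(BU,ILQR)=53/4, d(ILQR,Y)=59/4
iteration 5: select BU,Y (d=10); attach at lengths (5/2, 5); label the merged cluster BUY
  updated: d(BUY,ILQR)=55/4
iteration 6: select BUY,ILQR (d=55/4); attach at lengths (15/8, 19/8); label the merged cluster BILQRUY
final tree: (((B:5/2,U:5/2):5/2,Y:5):15/8,((I:13/4,(Q:1,R:1):9/4):5/4,L:9/2):19/8)
total length: 30

15/8,19/8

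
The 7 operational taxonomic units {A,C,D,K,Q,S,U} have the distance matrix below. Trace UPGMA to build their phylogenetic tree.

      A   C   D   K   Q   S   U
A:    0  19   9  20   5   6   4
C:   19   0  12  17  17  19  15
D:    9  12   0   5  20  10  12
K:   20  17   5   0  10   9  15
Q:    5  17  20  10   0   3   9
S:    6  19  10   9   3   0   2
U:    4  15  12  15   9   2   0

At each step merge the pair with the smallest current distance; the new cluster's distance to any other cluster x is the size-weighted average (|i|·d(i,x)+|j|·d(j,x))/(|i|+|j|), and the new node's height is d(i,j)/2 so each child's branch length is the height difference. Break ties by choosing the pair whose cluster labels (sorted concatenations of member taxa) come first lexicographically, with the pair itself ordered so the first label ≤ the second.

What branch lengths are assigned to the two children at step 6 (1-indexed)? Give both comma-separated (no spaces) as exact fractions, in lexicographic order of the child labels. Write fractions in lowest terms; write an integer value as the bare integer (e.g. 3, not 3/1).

iteration 1: select S,U (d=2); attach at lengths (1, 1); label the merged cluster SU
  updated: d(A,SU)=5, d(C,SU)=17, d(D,SU)=11, d(K,SU)=12, d(Q,SU)=6
iteration 2: select A,Q (d=5); attach at lengths (5/2, 5/2); label the merged cluster AQ
  updated: d(AQ,C)=18, d(AQ,D)=29/2, d(AQ,K)=15, d(AQ,SU)=11/2
iteration 3: select D,K (d=5); attach at lengths (5/2, 5/2); label the merged cluster DK
  updated: d(AQ,DK)=59/4, d(C,DK)=29/2, d(DK,SU)=23/2
iteration 4: select AQ,SU (d=11/2); attach at lengths (1/4, 7/4); label the merged cluster AQSU
  updated: d(AQSU,C)=35/2, d(AQSU,DK)=105/8
iteration 5: select AQSU,DK (d=105/8); attach at lengths (61/16, 65/16); label the merged cluster ADKQSU
  updated: d(ADKQSU,C)=33/2
iteration 6: select ADKQSU,C (d=33/2); attach at lengths (27/16, 33/4); label the merged cluster ACDKQSU
final tree: ((((A:5/2,Q:5/2):1/4,(S:1,U:1):7/4):61/16,(D:5/2,K:5/2):65/16):27/16,C:33/4)
total length: 509/16

27/16,33/4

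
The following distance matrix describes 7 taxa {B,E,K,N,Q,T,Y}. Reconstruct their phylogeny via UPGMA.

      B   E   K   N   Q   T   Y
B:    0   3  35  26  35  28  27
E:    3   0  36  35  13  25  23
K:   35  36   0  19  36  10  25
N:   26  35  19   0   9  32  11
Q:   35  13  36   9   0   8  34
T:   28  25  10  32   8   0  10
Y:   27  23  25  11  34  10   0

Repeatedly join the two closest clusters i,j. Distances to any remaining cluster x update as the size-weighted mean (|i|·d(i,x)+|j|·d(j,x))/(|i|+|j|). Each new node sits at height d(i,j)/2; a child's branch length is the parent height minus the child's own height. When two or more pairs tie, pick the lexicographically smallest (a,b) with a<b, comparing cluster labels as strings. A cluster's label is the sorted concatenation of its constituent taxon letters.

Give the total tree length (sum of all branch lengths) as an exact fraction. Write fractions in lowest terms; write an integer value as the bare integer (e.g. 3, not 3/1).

step 1: merge (B,E) at d=3; branch lengths B→3/2, E→3/2; new cluster BE
  updated: d(BE,K)=71/2, d(BE,N)=61/2, d(BE,Q)=24, d(BE,T)=53/2, d(BE,Y)=25
step 2: merge (Q,T) at d=8; branch lengths Q→4, T→4; new cluster QT
  updated: d(BE,QT)=101/4, d(K,QT)=23, d(N,QT)=41/2, d(QT,Y)=22
step 3: merge (N,Y) at d=11; branch lengths N→11/2, Y→11/2; new cluster NY
  updated: d(BE,NY)=111/4, d(K,NY)=22, d(NY,QT)=85/4
step 4: merge (NY,QT) at d=85/4; branch lengths NY→41/8, QT→53/8; new cluster NQTY
  updated: d(BE,NQTY)=53/2, d(K,NQTY)=45/2
step 5: merge (K,NQTY) at d=45/2; branch lengths K→45/4, NQTY→5/8; new cluster KNQTY
  updated: d(BE,KNQTY)=283/10
step 6: merge (BE,KNQTY) at d=283/10; branch lengths BE→253/20, KNQTY→29/10; new cluster BEKNQTY
final tree: ((B:3/2,E:3/2):253/20,(K:45/4,((N:11/2,Y:11/2):41/8,(Q:4,T:4):53/8):5/8):29/10)
total length: 2447/40

2447/40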